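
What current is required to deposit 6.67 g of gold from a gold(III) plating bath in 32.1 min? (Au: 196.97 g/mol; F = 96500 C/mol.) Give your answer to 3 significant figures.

n(Au) = 6.67 / 196.97 = 0.03386 mol
Au³⁺ + 3e⁻ → Au, so n(e⁻) = 3 × 0.03386 = 0.1016 mol
Q = 0.1016 × 96500 = 9804 C
I = Q / t = 9804 / 1926 s = 5.09 A

5.09 A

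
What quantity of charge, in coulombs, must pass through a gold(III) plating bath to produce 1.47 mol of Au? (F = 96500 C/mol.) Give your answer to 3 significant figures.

Au³⁺ + 3e⁻ → Au, so n(e⁻) = 3 × 1.47 = 4.410 mol
Q = 4.410 × 96500 = 4.256×10^5 C

4.26×10^5 C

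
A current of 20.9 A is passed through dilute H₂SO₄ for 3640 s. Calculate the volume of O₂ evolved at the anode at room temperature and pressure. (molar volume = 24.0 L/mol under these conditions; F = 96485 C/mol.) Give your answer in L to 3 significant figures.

4.73 L

Q = 20.9 A × 3640 s = 76080 C
Moles of electrons = 76080 / 96485 = 0.7885 mol
2H₂O → O₂ + 4H⁺ + 4e⁻, so n(O₂) = 0.7885 / 4 = 0.1971 mol
V = 0.1971 × 24.0 = 4.730 L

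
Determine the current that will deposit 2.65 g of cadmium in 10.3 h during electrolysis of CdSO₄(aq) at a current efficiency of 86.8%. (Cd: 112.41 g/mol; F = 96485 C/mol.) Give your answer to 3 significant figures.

n(Cd) = 2.65 / 112.41 = 0.02357 mol
Cd²⁺ + 2e⁻ → Cd, so n(e⁻) = 2 × 0.02357 = 0.04714 mol
Q = 0.04714 × 96485 / 0.868 = 5240 C
I = Q / t = 5240 / 37080 s = 0.141 A

0.141 A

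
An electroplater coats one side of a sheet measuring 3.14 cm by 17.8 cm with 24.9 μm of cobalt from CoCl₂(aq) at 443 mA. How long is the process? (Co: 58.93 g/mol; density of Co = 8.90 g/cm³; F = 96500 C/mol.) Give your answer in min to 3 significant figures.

153 min

Plated area = 3.14 × 17.8 = 55.89 cm²
Volume = 55.89 × 24.9×10⁻⁴ cm = 0.1392 cm³
m(Co) = 0.1392 × 8.90 = 1.239 g
n(Co) = 1.239 / 58.93 = 0.02102 mol; n(e⁻) = 2 × 0.02102 = 0.04204 mol
Q = 0.04204 × 96500 = 4057 C
t = 4057 / 0.443 = 9158 s = 153 min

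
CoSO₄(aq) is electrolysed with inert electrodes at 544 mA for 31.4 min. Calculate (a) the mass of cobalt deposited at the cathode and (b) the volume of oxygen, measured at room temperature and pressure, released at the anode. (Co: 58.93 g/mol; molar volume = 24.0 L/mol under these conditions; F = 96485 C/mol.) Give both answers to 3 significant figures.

0.313 g Co; 0.0637 L O₂

Q = 0.544 × 1884 = 1025 C; n(e⁻) = 1025 / 96485 = 0.01062 mol
Cathode: Co²⁺ + 2e⁻ → Co → n(Co) = 0.01062/2 = 0.005310 mol → 0.313 g
Anode: 2H₂O → O₂ + 4H⁺ + 4e⁻ → n(O₂) = 0.01062/4 = 0.002655 mol → 0.0637 L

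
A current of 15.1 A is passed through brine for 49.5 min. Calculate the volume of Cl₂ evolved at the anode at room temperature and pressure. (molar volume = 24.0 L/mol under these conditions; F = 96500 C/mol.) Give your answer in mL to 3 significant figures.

5580 mL

Q = 15.1 A × 2970 s = 44850 C
n(e⁻) = 44850 / 96500 = 0.4648 mol
2Cl⁻ → Cl₂ + 2e⁻, so n(Cl₂) = 0.4648 / 2 = 0.2324 mol
V = 0.2324 × 24.0 = 5.578 L
= 5580 mL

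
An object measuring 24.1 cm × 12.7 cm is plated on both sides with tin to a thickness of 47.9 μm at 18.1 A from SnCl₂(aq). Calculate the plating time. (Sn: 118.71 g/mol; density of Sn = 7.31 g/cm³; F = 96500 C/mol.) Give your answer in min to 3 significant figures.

32.1 min

Plated area = 2 × 24.1 × 12.7 = 612.1 cm²
Volume = 612.1 × 47.9×10⁻⁴ cm = 2.932 cm³
m(Sn) = 2.932 × 7.31 = 21.43 g
n(Sn) = 21.43 / 118.71 = 0.1805 mol; n(e⁻) = 2 × 0.1805 = 0.3610 mol
Q = 0.3610 × 96500 = 34840 C
t = 34840 / 18.1 = 1925 s = 32.1 min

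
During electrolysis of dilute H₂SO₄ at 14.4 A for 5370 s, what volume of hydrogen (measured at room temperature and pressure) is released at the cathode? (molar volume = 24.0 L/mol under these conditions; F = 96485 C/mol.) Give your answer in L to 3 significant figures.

9.62 L

Q = 14.4 A × 5370 s = 77330 C
Moles of electrons = 77330 / 96485 = 0.8015 mol
2H⁺ + 2e⁻ → H₂, so n(H₂) = 0.8015 / 2 = 0.4008 mol
V = 0.4008 × 24.0 = 9.619 L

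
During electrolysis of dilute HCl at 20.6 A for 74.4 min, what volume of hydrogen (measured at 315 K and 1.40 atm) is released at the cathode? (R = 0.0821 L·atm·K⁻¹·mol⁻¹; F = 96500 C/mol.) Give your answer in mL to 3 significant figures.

8800 mL

Q = It = 20.6 × 4464 = 91960 C
n(e⁻) = 91960 / 96500 = 0.9530 mol
2H⁺ + 2e⁻ → H₂, so n(H₂) = 0.9530 / 2 = 0.4765 mol
V = nRT/P = 0.4765 × 0.0821 × 315 / 1.40 = 8.802 L
= 8800 mL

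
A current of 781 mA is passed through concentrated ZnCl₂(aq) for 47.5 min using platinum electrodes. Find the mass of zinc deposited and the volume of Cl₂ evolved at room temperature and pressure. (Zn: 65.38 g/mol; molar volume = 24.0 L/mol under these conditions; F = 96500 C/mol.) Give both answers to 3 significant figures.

Q = 0.781 × 2850 = 2226 C; n(e⁻) = 2226 / 96500 = 0.02307 mol
Cathode: Zn²⁺ + 2e⁻ → Zn → n(Zn) = 0.02307/2 = 0.01154 mol → 0.754 g
Anode: 2Cl⁻ → Cl₂ + 2e⁻ → n(Cl₂) = 0.02307/2 = 0.01154 mol → 0.277 L

0.754 g Zn; 0.277 L Cl₂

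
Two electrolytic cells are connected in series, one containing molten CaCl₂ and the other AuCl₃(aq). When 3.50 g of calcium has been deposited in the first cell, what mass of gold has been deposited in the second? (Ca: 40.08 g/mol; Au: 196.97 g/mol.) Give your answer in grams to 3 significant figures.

n(Ca) = 3.50 / 40.08 = 0.08733 mol
Ca²⁺ + 2e⁻ → Ca, so n(e⁻) = 2 × 0.08733 = 0.1747 mol
In series, the same 0.1747 mol of electrons flows through the second cell.
Au³⁺ + 3e⁻ → Au, so n(Au) = 0.1747 / 3 = 0.05823 mol
m(Au) = 0.05823 × 196.97 = 11.5 g

11.5 g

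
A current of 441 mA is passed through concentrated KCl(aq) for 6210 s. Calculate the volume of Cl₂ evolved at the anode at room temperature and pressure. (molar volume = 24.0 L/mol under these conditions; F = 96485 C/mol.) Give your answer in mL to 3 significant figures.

341 mL

Q = 0.441 A × 6210 s = 2739 C
Moles of electrons = 2739 / 96485 = 0.02839 mol
2Cl⁻ → Cl₂ + 2e⁻, so n(Cl₂) = 0.02839 / 2 = 0.01420 mol
V = 0.01420 × 24.0 = 0.3408 L
= 341 mL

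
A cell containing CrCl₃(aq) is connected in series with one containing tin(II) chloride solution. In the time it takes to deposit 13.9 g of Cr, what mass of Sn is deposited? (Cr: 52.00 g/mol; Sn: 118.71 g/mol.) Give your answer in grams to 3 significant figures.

n(Cr) = 13.9 / 52.00 = 0.2673 mol
Cr³⁺ + 3e⁻ → Cr, so n(e⁻) = 3 × 0.2673 = 0.8019 mol
The cells are in series, so the same charge (and hence the same n(e⁻) = 0.8019 mol) passes through both.
Sn²⁺ + 2e⁻ → Sn, so n(Sn) = 0.8019 / 2 = 0.4010 mol
m(Sn) = 0.4010 × 118.71 = 47.6 g

47.6 g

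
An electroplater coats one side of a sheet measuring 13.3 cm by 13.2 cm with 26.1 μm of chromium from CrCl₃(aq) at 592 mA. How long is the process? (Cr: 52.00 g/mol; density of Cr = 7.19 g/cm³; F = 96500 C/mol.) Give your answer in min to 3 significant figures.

Plated area = 13.3 × 13.2 = 175.6 cm²
Volume = 175.6 × 26.1×10⁻⁴ cm = 0.4583 cm³
m(Cr) = 0.4583 × 7.19 = 3.295 g
n(Cr) = 3.295 / 52.00 = 0.06337 mol; n(e⁻) = 3 × 0.06337 = 0.1901 mol
Q = 0.1901 × 96500 = 18340 C
t = 18340 / 0.592 = 30980 s = 516 min

516 min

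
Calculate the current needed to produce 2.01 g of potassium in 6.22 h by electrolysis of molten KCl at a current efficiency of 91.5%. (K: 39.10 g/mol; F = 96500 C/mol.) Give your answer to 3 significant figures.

n(K) = 2.01 / 39.10 = 0.05141 mol
K⁺ + e⁻ → K, so n(e⁻) = 0.05141 mol
Q = 0.05141 × 96500 / 0.915 = 5422 C
I = Q / t = 5422 / 22392 s = 0.242 A

0.242 A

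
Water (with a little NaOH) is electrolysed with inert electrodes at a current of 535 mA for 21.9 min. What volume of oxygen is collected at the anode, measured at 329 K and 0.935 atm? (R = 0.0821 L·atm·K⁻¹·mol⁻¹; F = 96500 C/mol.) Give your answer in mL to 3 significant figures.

52.6 mL

Q = It = 0.535 × 1314 = 703.0 C
n(e⁻) = Q/F = 703.0/96500 = 0.007285 mol
2H₂O → O₂ + 4H⁺ + 4e⁻, so n(O₂) = 0.007285 / 4 = 0.001821 mol
V = nRT/P = 0.001821 × 0.0821 × 329 / 0.935 = 0.05261 L
= 52.6 mL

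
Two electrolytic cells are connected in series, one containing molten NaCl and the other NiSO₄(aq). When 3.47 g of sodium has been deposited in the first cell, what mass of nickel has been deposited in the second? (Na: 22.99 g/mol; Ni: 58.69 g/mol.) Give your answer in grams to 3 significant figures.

4.43 g

n(Na) = 3.47 / 22.99 = 0.1509 mol
Na⁺ + e⁻ → Na, so n(e⁻) = 0.1509 mol
The cells are in series, so the same charge (and hence the same n(e⁻) = 0.1509 mol) passes through both.
Ni²⁺ + 2e⁻ → Ni, so n(Ni) = 0.1509 / 2 = 0.07545 mol
m(Ni) = 0.07545 × 58.69 = 4.43 g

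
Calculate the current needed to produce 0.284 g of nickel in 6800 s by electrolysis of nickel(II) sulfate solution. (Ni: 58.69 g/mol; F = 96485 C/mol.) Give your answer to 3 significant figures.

n(Ni) = 0.284 / 58.69 = 0.004839 mol
Ni²⁺ + 2e⁻ → Ni, so n(e⁻) = 2 × 0.004839 = 0.009678 mol
Q = 0.009678 × 96485 = 933.8 C
I = Q / t = 933.8 / 6800 s = 0.137 A

0.137 A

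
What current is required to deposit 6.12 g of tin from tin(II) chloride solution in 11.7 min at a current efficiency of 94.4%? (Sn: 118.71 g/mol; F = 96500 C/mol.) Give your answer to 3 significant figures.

n(Sn) = 6.12 / 118.71 = 0.05155 mol
Sn²⁺ + 2e⁻ → Sn, so n(e⁻) = 2 × 0.05155 = 0.1031 mol
Q = 0.1031 × 96500 / 0.944 = 10540 C
I = Q / t = 10540 / 702 s = 15.0 A

15.0 A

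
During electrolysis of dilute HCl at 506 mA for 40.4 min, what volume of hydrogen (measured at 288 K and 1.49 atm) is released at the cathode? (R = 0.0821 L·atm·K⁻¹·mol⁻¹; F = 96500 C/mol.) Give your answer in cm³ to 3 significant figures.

101 cm³

Q = It = 0.506 × 2424 = 1227 C
n(e⁻) = Q/F = 1227/96500 = 0.01272 mol
2H⁺ + 2e⁻ → H₂, so n(H₂) = 0.01272 / 2 = 0.006360 mol
V = nRT/P = 0.006360 × 0.0821 × 288 / 1.49 = 0.1009 L
= 101 cm³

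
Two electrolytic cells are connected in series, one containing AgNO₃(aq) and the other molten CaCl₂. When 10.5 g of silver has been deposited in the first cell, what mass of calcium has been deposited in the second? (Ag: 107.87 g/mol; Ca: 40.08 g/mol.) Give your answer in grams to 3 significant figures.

n(Ag) = 10.5 / 107.87 = 0.09734 mol
Ag⁺ + e⁻ → Ag, so n(e⁻) = 0.09734 mol
In series, the same 0.09734 mol of electrons flows through the second cell.
Ca²⁺ + 2e⁻ → Ca, so n(Ca) = 0.09734 / 2 = 0.04867 mol
m(Ca) = 0.04867 × 40.08 = 1.95 g

1.95 g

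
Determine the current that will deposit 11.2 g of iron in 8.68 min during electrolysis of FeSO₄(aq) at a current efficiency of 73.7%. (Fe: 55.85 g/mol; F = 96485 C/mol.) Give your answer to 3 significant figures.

n(Fe) = 11.2 / 55.85 = 0.2005 mol
Fe²⁺ + 2e⁻ → Fe, so n(e⁻) = 2 × 0.2005 = 0.4010 mol
Q = 0.4010 × 96485 / 0.737 = 52500 C
I = Q / t = 52500 / 520.8 s = 101 A

101 A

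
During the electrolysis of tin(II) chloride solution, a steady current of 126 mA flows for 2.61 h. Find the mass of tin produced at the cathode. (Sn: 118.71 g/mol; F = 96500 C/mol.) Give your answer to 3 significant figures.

0.728 g

Charge passed = 0.126 × 9396 = 1184 C
Moles of electrons = 1184 / 96500 = 0.01227 mol
Sn²⁺ + 2e⁻ → Sn, so n(Sn) = 0.01227 / 2 = 0.006135 mol
m = 0.006135 × 118.71 = 0.728 g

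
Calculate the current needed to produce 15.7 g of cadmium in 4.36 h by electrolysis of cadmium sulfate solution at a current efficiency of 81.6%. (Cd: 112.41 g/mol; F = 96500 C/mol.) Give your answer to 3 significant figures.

n(Cd) = 15.7 / 112.41 = 0.1397 mol
Cd²⁺ + 2e⁻ → Cd, so n(e⁻) = 2 × 0.1397 = 0.2794 mol
Q = 0.2794 × 96500 / 0.816 = 33040 C
I = Q / t = 33040 / 15696 s = 2.10 A

2.10 A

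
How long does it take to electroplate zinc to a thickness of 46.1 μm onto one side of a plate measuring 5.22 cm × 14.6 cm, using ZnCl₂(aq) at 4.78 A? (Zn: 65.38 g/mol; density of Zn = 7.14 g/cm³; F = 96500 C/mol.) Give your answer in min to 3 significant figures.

Plated area = 5.22 × 14.6 = 76.21 cm²
Volume = 76.21 × 46.1×10⁻⁴ cm = 0.3513 cm³
m(Zn) = 0.3513 × 7.14 = 2.508 g
n(Zn) = 2.508 / 65.38 = 0.03836 mol; n(e⁻) = 2 × 0.03836 = 0.07672 mol
Q = 0.07672 × 96500 = 7403 C
t = 7403 / 4.78 = 1549 s = 25.8 min

25.8 min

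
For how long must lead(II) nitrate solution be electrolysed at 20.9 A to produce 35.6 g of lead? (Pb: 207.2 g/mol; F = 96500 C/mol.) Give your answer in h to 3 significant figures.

0.441 h

n(Pb) = 35.6 / 207.2 = 0.1718 mol
Pb²⁺ + 2e⁻ → Pb, so n(e⁻) = 2 × 0.1718 = 0.3436 mol
Q = 0.3436 × 96500 = 33160 C
t = Q / I = 33160 / 20.9 = 1587 s = 0.441 h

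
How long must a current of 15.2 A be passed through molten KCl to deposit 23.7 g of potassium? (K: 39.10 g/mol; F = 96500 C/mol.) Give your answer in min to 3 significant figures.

n(K) = 23.7 / 39.10 = 0.6061 mol
K⁺ + e⁻ → K, so n(e⁻) = 0.6061 mol
Q = 0.6061 × 96500 = 58490 C
t = Q / I = 58490 / 15.2 = 3848 s = 64.1 min

64.1 min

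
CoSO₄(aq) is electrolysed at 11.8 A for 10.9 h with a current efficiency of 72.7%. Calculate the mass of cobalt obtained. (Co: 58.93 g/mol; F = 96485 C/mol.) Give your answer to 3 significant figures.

Q = 11.8 × 39240 = 4.630×10^5 C
n(e⁻) = 4.630×10^5 / 96485 = 4.799 mol
Co²⁺ + 2e⁻ → Co, so theoretical m(Co) = 2.400 × 58.93 = 141.4 g
Actual mass = 72.7% × 141.4 = 103 g

103 g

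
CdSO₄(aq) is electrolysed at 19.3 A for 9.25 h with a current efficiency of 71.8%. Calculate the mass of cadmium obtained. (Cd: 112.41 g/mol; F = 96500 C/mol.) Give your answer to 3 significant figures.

269 g

Q = 19.3 × 33300 = 6.427×10^5 C
n(e⁻) = 6.427×10^5 / 96500 = 6.660 mol
Cd²⁺ + 2e⁻ → Cd, so theoretical m(Cd) = 3.330 × 112.41 = 374.3 g
Actual mass = 71.8% × 374.3 = 269 g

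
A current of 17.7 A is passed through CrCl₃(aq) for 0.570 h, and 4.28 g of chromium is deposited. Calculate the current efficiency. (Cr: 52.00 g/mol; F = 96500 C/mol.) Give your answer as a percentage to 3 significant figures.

65.6%

Q = 17.7 × 2052 = 36320 C
n(e⁻) = 36320 / 96500 = 0.3764 mol
Cr³⁺ + 3e⁻ → Cr, so theoretical n(Cr) = 0.1255 mol → 6.526 g
Efficiency = 4.28 / 6.526 = 0.6558 = 65.6%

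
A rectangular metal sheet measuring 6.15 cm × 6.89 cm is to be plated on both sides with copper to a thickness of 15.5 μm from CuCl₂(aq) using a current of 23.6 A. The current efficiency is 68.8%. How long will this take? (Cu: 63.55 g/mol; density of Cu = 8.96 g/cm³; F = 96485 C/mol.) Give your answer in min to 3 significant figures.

3.67 min

Plated area = 2 × 6.15 × 6.89 = 84.75 cm²
Volume = 84.75 × 15.5×10⁻⁴ cm = 0.1314 cm³
m(Cu) = 0.1314 × 8.96 = 1.177 g
n(Cu) = 1.177 / 63.55 = 0.01852 mol; n(e⁻) = 2 × 0.01852 = 0.03704 mol
Q = 0.03704 × 96485 / 0.688 = 5194 C
t = 5194 / 23.6 = 220.1 s = 3.67 min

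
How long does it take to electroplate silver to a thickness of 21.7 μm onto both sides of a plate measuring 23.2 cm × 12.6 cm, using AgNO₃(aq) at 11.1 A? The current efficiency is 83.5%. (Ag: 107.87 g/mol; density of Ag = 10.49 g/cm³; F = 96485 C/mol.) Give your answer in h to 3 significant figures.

0.357 h

Plated area = 2 × 23.2 × 12.6 = 584.6 cm²
Volume = 584.6 × 21.7×10⁻⁴ cm = 1.269 cm³
m(Ag) = 1.269 × 10.49 = 13.31 g
n(Ag) = 13.31 / 107.87 = 0.1234 mol; n(e⁻) = 0.1234 mol
Q = 0.1234 × 96485 / 0.835 = 14260 C
t = 14260 / 11.1 = 1285 s = 0.357 h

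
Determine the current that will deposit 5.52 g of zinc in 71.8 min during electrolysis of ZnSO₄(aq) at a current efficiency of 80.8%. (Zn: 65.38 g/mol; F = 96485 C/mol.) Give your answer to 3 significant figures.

n(Zn) = 5.52 / 65.38 = 0.08443 mol
Zn²⁺ + 2e⁻ → Zn, so n(e⁻) = 2 × 0.08443 = 0.1689 mol
Q = 0.1689 × 96485 / 0.808 = 20170 C
I = Q / t = 20170 / 4308 s = 4.68 A

4.68 A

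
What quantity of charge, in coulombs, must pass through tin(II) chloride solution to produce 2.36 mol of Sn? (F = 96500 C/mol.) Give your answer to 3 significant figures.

4.55×10^5 C

Sn²⁺ + 2e⁻ → Sn, so n(e⁻) = 2 × 2.36 = 4.720 mol
Q = 4.720 × 96500 = 4.555×10^5 C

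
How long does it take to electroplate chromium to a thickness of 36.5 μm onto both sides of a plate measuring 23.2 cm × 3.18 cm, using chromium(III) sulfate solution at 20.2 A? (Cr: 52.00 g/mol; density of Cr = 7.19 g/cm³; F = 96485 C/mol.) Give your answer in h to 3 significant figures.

Plated area = 2 × 23.2 × 3.18 = 147.6 cm²
Volume = 147.6 × 36.5×10⁻⁴ cm = 0.5387 cm³
m(Cr) = 0.5387 × 7.19 = 3.873 g
n(Cr) = 3.873 / 52.00 = 0.07448 mol; n(e⁻) = 3 × 0.07448 = 0.2234 mol
Q = 0.2234 × 96485 = 21550 C
t = 21550 / 20.2 = 1067 s = 0.296 h

0.296 h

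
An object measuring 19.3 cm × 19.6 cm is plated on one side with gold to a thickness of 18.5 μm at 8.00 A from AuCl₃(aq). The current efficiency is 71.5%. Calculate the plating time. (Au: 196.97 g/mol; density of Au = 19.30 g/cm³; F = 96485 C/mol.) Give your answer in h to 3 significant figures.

0.964 h

Plated area = 19.3 × 19.6 = 378.3 cm²
Volume = 378.3 × 18.5×10⁻⁴ cm = 0.6999 cm³
m(Au) = 0.6999 × 19.30 = 13.51 g
n(Au) = 13.51 / 196.97 = 0.06859 mol; n(e⁻) = 3 × 0.06859 = 0.2058 mol
Q = 0.2058 × 96485 / 0.715 = 27770 C
t = 27770 / 8.00 = 3471 s = 0.964 h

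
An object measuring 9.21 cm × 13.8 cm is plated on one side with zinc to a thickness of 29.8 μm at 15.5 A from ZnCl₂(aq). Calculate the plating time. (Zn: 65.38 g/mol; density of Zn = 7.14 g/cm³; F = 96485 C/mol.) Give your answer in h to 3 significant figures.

Plated area = 9.21 × 13.8 = 127.1 cm²
Volume = 127.1 × 29.8×10⁻⁴ cm = 0.3788 cm³
m(Zn) = 0.3788 × 7.14 = 2.705 g
n(Zn) = 2.705 / 65.38 = 0.04137 mol; n(e⁻) = 2 × 0.04137 = 0.08274 mol
Q = 0.08274 × 96485 = 7983 C
t = 7983 / 15.5 = 515.0 s = 0.143 h

0.143 h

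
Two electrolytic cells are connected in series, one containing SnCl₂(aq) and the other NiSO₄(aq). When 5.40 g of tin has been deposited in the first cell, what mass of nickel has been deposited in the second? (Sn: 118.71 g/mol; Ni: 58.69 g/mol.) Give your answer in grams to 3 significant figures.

2.67 g

n(Sn) = 5.40 / 118.71 = 0.04549 mol
Sn²⁺ + 2e⁻ → Sn, so n(e⁻) = 2 × 0.04549 = 0.09098 mol
In series, the same 0.09098 mol of electrons flows through the second cell.
Ni²⁺ + 2e⁻ → Ni, so n(Ni) = 0.09098 / 2 = 0.04549 mol
m(Ni) = 0.04549 × 58.69 = 2.67 g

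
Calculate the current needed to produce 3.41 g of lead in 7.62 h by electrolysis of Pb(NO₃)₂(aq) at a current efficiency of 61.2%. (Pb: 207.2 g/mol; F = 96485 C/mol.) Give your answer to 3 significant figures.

n(Pb) = 3.41 / 207.2 = 0.01646 mol
Pb²⁺ + 2e⁻ → Pb, so n(e⁻) = 2 × 0.01646 = 0.03292 mol
Q = 0.03292 × 96485 / 0.612 = 5190 C
I = Q / t = 5190 / 27432 s = 0.189 A

0.189 A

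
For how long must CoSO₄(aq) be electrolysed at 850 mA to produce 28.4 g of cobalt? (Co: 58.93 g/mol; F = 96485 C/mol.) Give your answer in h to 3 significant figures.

30.4 h

n(Co) = 28.4 / 58.93 = 0.4819 mol
Co²⁺ + 2e⁻ → Co, so n(e⁻) = 2 × 0.4819 = 0.9638 mol
Q = 0.9638 × 96485 = 92990 C
t = Q / I = 92990 / 0.850 = 1.094×10^5 s = 30.4 h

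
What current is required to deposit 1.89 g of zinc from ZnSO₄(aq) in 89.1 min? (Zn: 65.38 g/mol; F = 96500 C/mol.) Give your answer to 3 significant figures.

1.04 A

n(Zn) = 1.89 / 65.38 = 0.02891 mol
Zn²⁺ + 2e⁻ → Zn, so n(e⁻) = 2 × 0.02891 = 0.05782 mol
Q = 0.05782 × 96500 = 5580 C
I = Q / t = 5580 / 5346 s = 1.04 A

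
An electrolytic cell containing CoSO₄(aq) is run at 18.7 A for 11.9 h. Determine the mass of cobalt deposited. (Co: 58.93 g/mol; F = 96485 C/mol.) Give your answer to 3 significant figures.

Q = 18.7 A × 42840 s = 8.011×10^5 C
Moles of electrons = 8.011×10^5 / 96485 = 8.303 mol
Co²⁺ + 2e⁻ → Co, so n(Co) = 8.303 / 2 = 4.152 mol
m = 4.152 × 58.93 = 245 g

245 g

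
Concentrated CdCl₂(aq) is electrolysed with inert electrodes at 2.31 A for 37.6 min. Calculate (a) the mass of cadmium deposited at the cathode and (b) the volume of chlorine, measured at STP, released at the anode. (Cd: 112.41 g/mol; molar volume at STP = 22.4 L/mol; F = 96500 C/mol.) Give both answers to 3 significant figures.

3.04 g Cd; 0.605 L Cl₂

Q = 2.31 × 2256 = 5211 C; n(e⁻) = 5211 / 96500 = 0.05400 mol
Cathode: Cd²⁺ + 2e⁻ → Cd → n(Cd) = 0.05400/2 = 0.02700 mol → 3.04 g
Anode: 2Cl⁻ → Cl₂ + 2e⁻ → n(Cl₂) = 0.05400/2 = 0.02700 mol → 0.605 L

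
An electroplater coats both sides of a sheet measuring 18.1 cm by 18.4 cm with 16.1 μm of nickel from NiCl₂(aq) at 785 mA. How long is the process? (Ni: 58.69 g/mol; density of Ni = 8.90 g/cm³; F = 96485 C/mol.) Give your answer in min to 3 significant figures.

Plated area = 2 × 18.1 × 18.4 = 666.1 cm²
Volume = 666.1 × 16.1×10⁻⁴ cm = 1.072 cm³
m(Ni) = 1.072 × 8.90 = 9.541 g
n(Ni) = 9.541 / 58.69 = 0.1626 mol; n(e⁻) = 2 × 0.1626 = 0.3252 mol
Q = 0.3252 × 96485 = 31380 C
t = 31380 / 0.785 = 39970 s = 666 min

666 min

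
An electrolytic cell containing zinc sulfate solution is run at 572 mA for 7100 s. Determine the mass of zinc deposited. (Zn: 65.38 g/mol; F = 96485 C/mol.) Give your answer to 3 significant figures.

Charge passed = 0.572 × 7100 = 4061 C
Moles of electrons = 4061 / 96485 = 0.04209 mol
Zn²⁺ + 2e⁻ → Zn, so n(Zn) = 0.04209 / 2 = 0.02105 mol
m = 0.02105 × 65.38 = 1.38 g

1.38 g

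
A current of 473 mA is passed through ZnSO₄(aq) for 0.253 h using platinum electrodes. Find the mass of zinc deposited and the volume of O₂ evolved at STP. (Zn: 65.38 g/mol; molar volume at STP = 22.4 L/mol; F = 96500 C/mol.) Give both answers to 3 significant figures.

Q = 0.473 × 910.8 = 430.8 C; n(e⁻) = 430.8 / 96500 = 0.004464 mol
Cathode: Zn²⁺ + 2e⁻ → Zn → n(Zn) = 0.004464/2 = 0.002232 mol → 0.146 g
Anode: 2H₂O → O₂ + 4H⁺ + 4e⁻ → n(O₂) = 0.004464/4 = 0.001116 mol → 0.0250 L

0.146 g Zn; 0.0250 L O₂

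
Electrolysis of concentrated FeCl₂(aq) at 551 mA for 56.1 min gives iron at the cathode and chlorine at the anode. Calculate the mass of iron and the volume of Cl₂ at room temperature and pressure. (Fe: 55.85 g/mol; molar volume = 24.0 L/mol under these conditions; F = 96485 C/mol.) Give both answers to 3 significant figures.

0.537 g Fe; 0.231 L Cl₂

Q = 0.551 × 3366 = 1855 C; n(e⁻) = 1855 / 96485 = 0.01923 mol
Cathode: Fe²⁺ + 2e⁻ → Fe → n(Fe) = 0.01923/2 = 0.009615 mol → 0.537 g
Anode: 2Cl⁻ → Cl₂ + 2e⁻ → n(Cl₂) = 0.01923/2 = 0.009615 mol → 0.231 L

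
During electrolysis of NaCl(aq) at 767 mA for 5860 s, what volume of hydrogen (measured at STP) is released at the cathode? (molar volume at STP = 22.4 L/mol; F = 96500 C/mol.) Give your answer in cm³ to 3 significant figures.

Q = 0.767 A × 5860 s = 4495 C
Moles of electrons = 4495 / 96500 = 0.04658 mol
2H⁺ + 2e⁻ → H₂, so n(H₂) = 0.04658 / 2 = 0.02329 mol
V = 0.02329 × 22.4 = 0.5217 L
= 522 cm³

522 cm³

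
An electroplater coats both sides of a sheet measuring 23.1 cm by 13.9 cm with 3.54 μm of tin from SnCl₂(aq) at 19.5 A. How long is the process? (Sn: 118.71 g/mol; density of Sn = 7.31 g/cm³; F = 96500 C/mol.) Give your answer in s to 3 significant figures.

139 s

Plated area = 2 × 23.1 × 13.9 = 642.2 cm²
Volume = 642.2 × 3.54×10⁻⁴ cm = 0.2273 cm³
m(Sn) = 0.2273 × 7.31 = 1.662 g
n(Sn) = 1.662 / 118.71 = 0.01400 mol; n(e⁻) = 2 × 0.01400 = 0.02800 mol
Q = 0.02800 × 96500 = 2702 C
t = 2702 / 19.5 = 138.6 s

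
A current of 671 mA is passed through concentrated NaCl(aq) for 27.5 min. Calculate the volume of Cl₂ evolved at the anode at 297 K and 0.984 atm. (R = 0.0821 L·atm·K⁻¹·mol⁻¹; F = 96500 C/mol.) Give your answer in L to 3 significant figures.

0.142 L

Q = 0.671 A × 1650 s = 1107 C
n(e⁻) = 1107 / 96500 = 0.01147 mol
2Cl⁻ → Cl₂ + 2e⁻, so n(Cl₂) = 0.01147 / 2 = 0.005735 mol
V = nRT/P = 0.005735 × 0.0821 × 297 / 0.984 = 0.1421 L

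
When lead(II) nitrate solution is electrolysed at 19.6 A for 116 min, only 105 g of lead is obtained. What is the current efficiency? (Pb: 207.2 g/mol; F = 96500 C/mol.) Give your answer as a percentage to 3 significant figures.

Q = 19.6 × 6960 = 1.364×10^5 C
n(e⁻) = 1.364×10^5 / 96500 = 1.413 mol
Pb²⁺ + 2e⁻ → Pb, so theoretical n(Pb) = 0.7065 mol → 146.4 g
Efficiency = 105 / 146.4 = 0.7172 = 71.7%

71.7%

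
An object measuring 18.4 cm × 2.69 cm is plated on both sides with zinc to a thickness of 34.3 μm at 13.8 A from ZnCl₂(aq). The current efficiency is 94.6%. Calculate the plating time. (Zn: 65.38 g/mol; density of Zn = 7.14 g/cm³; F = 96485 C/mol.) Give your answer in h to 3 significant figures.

Plated area = 2 × 18.4 × 2.69 = 98.99 cm²
Volume = 98.99 × 34.3×10⁻⁴ cm = 0.3395 cm³
m(Zn) = 0.3395 × 7.14 = 2.424 g
n(Zn) = 2.424 / 65.38 = 0.03708 mol; n(e⁻) = 2 × 0.03708 = 0.07416 mol
Q = 0.07416 × 96485 / 0.946 = 7564 C
t = 7564 / 13.8 = 548.1 s = 0.152 h

0.152 h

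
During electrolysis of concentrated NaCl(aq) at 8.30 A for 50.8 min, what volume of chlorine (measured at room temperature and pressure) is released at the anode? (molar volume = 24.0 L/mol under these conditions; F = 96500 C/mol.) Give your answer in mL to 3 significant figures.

Charge passed = 8.30 × 3048 = 25300 C
n(e⁻) = Q/F = 25300/96500 = 0.2622 mol
2Cl⁻ → Cl₂ + 2e⁻, so n(Cl₂) = 0.2622 / 2 = 0.1311 mol
V = 0.1311 × 24.0 = 3.146 L
= 3150 mL

3150 mL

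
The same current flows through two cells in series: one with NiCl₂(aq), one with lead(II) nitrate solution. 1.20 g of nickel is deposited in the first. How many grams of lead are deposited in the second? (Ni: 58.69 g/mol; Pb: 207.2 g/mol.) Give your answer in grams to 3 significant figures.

4.24 g

n(Ni) = 1.20 / 58.69 = 0.02045 mol
Ni²⁺ + 2e⁻ → Ni, so n(e⁻) = 2 × 0.02045 = 0.04090 mol
In series, the same 0.04090 mol of electrons flows through the second cell.
Pb²⁺ + 2e⁻ → Pb, so n(Pb) = 0.04090 / 2 = 0.02045 mol
m(Pb) = 0.02045 × 207.2 = 4.24 g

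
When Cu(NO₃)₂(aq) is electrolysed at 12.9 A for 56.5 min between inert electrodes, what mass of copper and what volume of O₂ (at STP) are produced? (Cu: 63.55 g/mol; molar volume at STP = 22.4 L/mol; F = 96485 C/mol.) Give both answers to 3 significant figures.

14.4 g Cu; 2.54 L O₂

Q = 12.9 × 3390 = 43730 C; n(e⁻) = 43730 / 96485 = 0.4532 mol
Cathode: Cu²⁺ + 2e⁻ → Cu → n(Cu) = 0.4532/2 = 0.2266 mol → 14.4 g
Anode: 2H₂O → O₂ + 4H⁺ + 4e⁻ → n(O₂) = 0.4532/4 = 0.1133 mol → 2.54 L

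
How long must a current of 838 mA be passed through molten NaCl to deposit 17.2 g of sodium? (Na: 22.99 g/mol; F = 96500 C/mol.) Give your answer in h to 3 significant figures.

n(Na) = 17.2 / 22.99 = 0.7482 mol
Na⁺ + e⁻ → Na, so n(e⁻) = 0.7482 mol
Q = 0.7482 × 96500 = 72200 C
t = Q / I = 72200 / 0.838 = 86160 s = 23.9 h

23.9 h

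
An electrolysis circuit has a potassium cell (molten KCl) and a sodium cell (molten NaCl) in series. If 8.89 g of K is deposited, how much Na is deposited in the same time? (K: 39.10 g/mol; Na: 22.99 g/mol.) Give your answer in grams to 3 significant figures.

5.23 g

n(K) = 8.89 / 39.10 = 0.2274 mol
K⁺ + e⁻ → K, so n(e⁻) = 0.2274 mol
The cells are in series, so the same charge (and hence the same n(e⁻) = 0.2274 mol) passes through both.
Na⁺ + e⁻ → Na, so n(Na) = 0.2274 mol
m(Na) = 0.2274 × 22.99 = 5.23 g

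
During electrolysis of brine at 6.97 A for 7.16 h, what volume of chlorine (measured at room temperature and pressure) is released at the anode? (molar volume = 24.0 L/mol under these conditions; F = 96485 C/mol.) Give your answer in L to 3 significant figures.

22.3 L

Q = It = 6.97 × 25776 = 1.797×10^5 C
Moles of electrons = 1.797×10^5 / 96485 = 1.862 mol
2Cl⁻ → Cl₂ + 2e⁻, so n(Cl₂) = 1.862 / 2 = 0.9310 mol
V = 0.9310 × 24.0 = 22.34 L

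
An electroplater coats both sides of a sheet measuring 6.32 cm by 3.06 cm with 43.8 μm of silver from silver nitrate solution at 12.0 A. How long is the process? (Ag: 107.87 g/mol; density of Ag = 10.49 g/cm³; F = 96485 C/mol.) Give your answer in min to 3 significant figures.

2.21 min

Plated area = 2 × 6.32 × 3.06 = 38.68 cm²
Volume = 38.68 × 43.8×10⁻⁴ cm = 0.1694 cm³
m(Ag) = 0.1694 × 10.49 = 1.777 g
n(Ag) = 1.777 / 107.87 = 0.01647 mol; n(e⁻) = 0.01647 mol
Q = 0.01647 × 96485 = 1589 C
t = 1589 / 12.0 = 132.4 s = 2.21 min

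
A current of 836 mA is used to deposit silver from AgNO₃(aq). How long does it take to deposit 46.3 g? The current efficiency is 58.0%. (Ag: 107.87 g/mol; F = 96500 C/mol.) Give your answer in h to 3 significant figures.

n(Ag) = 46.3 / 107.87 = 0.4292 mol
Ag⁺ + e⁻ → Ag, so n(e⁻) = 0.4292 mol
Q = 0.4292 × 96500 / 0.580 = 71410 C
t = Q / I = 71410 / 0.836 = 85420 s = 23.7 h

23.7 h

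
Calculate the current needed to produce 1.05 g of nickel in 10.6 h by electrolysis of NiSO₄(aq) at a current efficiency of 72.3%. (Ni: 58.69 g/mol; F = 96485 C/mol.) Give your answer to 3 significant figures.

0.125 A

n(Ni) = 1.05 / 58.69 = 0.01789 mol
Ni²⁺ + 2e⁻ → Ni, so n(e⁻) = 2 × 0.01789 = 0.03578 mol
Q = 0.03578 × 96485 / 0.723 = 4775 C
I = Q / t = 4775 / 38160 s = 0.125 A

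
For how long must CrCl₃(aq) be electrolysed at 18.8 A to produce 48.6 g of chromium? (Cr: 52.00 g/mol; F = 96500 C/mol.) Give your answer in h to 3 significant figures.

4.00 h

n(Cr) = 48.6 / 52.00 = 0.9346 mol
Cr³⁺ + 3e⁻ → Cr, so n(e⁻) = 3 × 0.9346 = 2.804 mol
Q = 2.804 × 96500 = 2.706×10^5 C
t = Q / I = 2.706×10^5 / 18.8 = 14390 s = 4.00 h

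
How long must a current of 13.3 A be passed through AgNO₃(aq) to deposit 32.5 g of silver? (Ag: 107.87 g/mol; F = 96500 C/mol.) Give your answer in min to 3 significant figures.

n(Ag) = 32.5 / 107.87 = 0.3013 mol
Ag⁺ + e⁻ → Ag, so n(e⁻) = 0.3013 mol
Q = 0.3013 × 96500 = 29080 C
t = Q / I = 29080 / 13.3 = 2186 s = 36.4 min

36.4 min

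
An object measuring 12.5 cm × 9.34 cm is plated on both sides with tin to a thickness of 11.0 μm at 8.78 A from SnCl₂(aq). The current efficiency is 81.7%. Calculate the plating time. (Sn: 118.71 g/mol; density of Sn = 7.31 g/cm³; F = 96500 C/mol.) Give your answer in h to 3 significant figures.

Plated area = 2 × 12.5 × 9.34 = 233.5 cm²
Volume = 233.5 × 11.0×10⁻⁴ cm = 0.2569 cm³
m(Sn) = 0.2569 × 7.31 = 1.878 g
n(Sn) = 1.878 / 118.71 = 0.01582 mol; n(e⁻) = 2 × 0.01582 = 0.03164 mol
Q = 0.03164 × 96500 / 0.817 = 3737 C
t = 3737 / 8.78 = 425.6 s = 0.118 h

0.118 h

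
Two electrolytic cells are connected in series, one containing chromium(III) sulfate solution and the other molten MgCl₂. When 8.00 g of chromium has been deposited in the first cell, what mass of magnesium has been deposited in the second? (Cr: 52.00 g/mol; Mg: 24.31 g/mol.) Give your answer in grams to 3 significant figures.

5.61 g

n(Cr) = 8.00 / 52.00 = 0.1538 mol
Cr³⁺ + 3e⁻ → Cr, so n(e⁻) = 3 × 0.1538 = 0.4614 mol
In series, the same 0.4614 mol of electrons flows through the second cell.
Mg²⁺ + 2e⁻ → Mg, so n(Mg) = 0.4614 / 2 = 0.2307 mol
m(Mg) = 0.2307 × 24.31 = 5.61 g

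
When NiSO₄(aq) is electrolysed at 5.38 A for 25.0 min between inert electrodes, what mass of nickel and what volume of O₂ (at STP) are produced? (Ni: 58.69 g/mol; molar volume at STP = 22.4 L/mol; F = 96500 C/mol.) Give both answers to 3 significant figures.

2.45 g Ni; 0.468 L O₂

Q = 5.38 × 1500 = 8070 C; n(e⁻) = 8070 / 96500 = 0.08363 mol
Cathode: Ni²⁺ + 2e⁻ → Ni → n(Ni) = 0.08363/2 = 0.04182 mol → 2.45 g
Anode: 2H₂O → O₂ + 4H⁺ + 4e⁻ → n(O₂) = 0.08363/4 = 0.02091 mol → 0.468 L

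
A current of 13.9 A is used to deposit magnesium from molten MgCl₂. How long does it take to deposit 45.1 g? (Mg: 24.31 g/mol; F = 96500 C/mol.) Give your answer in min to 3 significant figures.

n(Mg) = 45.1 / 24.31 = 1.855 mol
Mg²⁺ + 2e⁻ → Mg, so n(e⁻) = 2 × 1.855 = 3.710 mol
Q = 3.710 × 96500 = 3.580×10^5 C
t = Q / I = 3.580×10^5 / 13.9 = 25760 s = 429 min

429 min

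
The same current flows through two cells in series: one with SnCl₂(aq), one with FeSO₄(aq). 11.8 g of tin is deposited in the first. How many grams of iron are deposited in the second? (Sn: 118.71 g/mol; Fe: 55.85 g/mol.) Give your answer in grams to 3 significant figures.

5.55 g

n(Sn) = 11.8 / 118.71 = 0.09940 mol
Sn²⁺ + 2e⁻ → Sn, so n(e⁻) = 2 × 0.09940 = 0.1988 mol
The cells are in series, so the same charge (and hence the same n(e⁻) = 0.1988 mol) passes through both.
Fe²⁺ + 2e⁻ → Fe, so n(Fe) = 0.1988 / 2 = 0.09940 mol
m(Fe) = 0.09940 × 55.85 = 5.55 g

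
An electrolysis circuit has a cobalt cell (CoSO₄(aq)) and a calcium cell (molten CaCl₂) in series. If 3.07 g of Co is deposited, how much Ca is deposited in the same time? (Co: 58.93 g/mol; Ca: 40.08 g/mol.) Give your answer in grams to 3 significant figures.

2.09 g

n(Co) = 3.07 / 58.93 = 0.05210 mol
Co²⁺ + 2e⁻ → Co, so n(e⁻) = 2 × 0.05210 = 0.1042 mol
Same current for the same time ⇒ same n(e⁻) = 0.1042 mol in both cells.
Ca²⁺ + 2e⁻ → Ca, so n(Ca) = 0.1042 / 2 = 0.05210 mol
m(Ca) = 0.05210 × 40.08 = 2.09 g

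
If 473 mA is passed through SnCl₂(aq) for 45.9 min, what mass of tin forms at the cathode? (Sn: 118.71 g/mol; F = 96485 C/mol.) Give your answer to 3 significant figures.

0.801 g

Charge passed = 0.473 × 2754 = 1303 C
n(e⁻) = Q/F = 1303/96485 = 0.01350 mol
Sn²⁺ + 2e⁻ → Sn, so n(Sn) = 0.01350 / 2 = 0.006750 mol
m = 0.006750 × 118.71 = 0.801 g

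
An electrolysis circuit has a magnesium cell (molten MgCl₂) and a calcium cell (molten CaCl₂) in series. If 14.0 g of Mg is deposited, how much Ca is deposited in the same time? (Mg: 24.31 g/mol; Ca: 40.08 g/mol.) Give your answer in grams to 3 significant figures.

n(Mg) = 14.0 / 24.31 = 0.5759 mol
Mg²⁺ + 2e⁻ → Mg, so n(e⁻) = 2 × 0.5759 = 1.152 mol
Same current for the same time ⇒ same n(e⁻) = 1.152 mol in both cells.
Ca²⁺ + 2e⁻ → Ca, so n(Ca) = 1.152 / 2 = 0.5760 mol
m(Ca) = 0.5760 × 40.08 = 23.1 g

23.1 g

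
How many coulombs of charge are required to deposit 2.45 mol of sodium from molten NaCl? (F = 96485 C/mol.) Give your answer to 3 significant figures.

Na⁺ + e⁻ → Na, so n(e⁻) = 1 × 2.45 = 2.450 mol
Q = 2.450 × 96485 = 2.364×10^5 C

2.36×10^5 C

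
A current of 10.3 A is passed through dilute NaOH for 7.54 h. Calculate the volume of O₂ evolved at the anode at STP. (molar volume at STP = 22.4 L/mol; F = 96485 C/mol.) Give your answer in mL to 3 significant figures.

16200 mL

Charge passed = 10.3 × 27144 = 2.796×10^5 C
Moles of electrons = 2.796×10^5 / 96485 = 2.898 mol
2H₂O → O₂ + 4H⁺ + 4e⁻, so n(O₂) = 2.898 / 4 = 0.7245 mol
V = 0.7245 × 22.4 = 16.23 L
= 16200 mL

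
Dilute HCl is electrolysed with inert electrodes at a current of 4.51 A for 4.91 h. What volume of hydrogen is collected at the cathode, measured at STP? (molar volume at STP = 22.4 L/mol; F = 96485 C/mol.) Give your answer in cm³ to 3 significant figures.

Q = It = 4.51 × 17676 = 79720 C
Moles of electrons = 79720 / 96485 = 0.8262 mol
2H⁺ + 2e⁻ → H₂, so n(H₂) = 0.8262 / 2 = 0.4131 mol
V = 0.4131 × 22.4 = 9.253 L
= 9250 cm³

9250 cm³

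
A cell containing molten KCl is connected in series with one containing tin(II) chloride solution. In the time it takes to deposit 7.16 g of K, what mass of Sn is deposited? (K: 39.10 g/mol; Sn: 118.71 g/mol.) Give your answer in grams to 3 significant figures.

10.9 g

n(K) = 7.16 / 39.10 = 0.1831 mol
K⁺ + e⁻ → K, so n(e⁻) = 0.1831 mol
In series, the same 0.1831 mol of electrons flows through the second cell.
Sn²⁺ + 2e⁻ → Sn, so n(Sn) = 0.1831 / 2 = 0.09155 mol
m(Sn) = 0.09155 × 118.71 = 10.9 g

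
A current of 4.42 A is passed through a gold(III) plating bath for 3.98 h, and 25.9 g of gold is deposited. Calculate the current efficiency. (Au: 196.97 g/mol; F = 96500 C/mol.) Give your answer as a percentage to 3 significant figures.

60.1%

Q = 4.42 × 14328 = 63330 C
n(e⁻) = 63330 / 96500 = 0.6563 mol
Au³⁺ + 3e⁻ → Au, so theoretical n(Au) = 0.2188 mol → 43.10 g
Efficiency = 25.9 / 43.10 = 0.6009 = 60.1%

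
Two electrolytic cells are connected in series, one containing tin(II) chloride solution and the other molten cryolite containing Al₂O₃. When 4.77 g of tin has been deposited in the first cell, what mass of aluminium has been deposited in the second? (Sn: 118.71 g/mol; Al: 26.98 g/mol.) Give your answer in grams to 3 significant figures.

0.723 g

n(Sn) = 4.77 / 118.71 = 0.04018 mol
Sn²⁺ + 2e⁻ → Sn, so n(e⁻) = 2 × 0.04018 = 0.08036 mol
In series, the same 0.08036 mol of electrons flows through the second cell.
Al³⁺ + 3e⁻ → Al, so n(Al) = 0.08036 / 3 = 0.02679 mol
m(Al) = 0.02679 × 26.98 = 0.723 g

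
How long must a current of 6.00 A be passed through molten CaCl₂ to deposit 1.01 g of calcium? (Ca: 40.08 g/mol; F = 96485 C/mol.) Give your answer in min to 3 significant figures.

n(Ca) = 1.01 / 40.08 = 0.02520 mol
Ca²⁺ + 2e⁻ → Ca, so n(e⁻) = 2 × 0.02520 = 0.05040 mol
Q = 0.05040 × 96485 = 4863 C
t = Q / I = 4863 / 6.00 = 810.5 s = 13.5 min

13.5 min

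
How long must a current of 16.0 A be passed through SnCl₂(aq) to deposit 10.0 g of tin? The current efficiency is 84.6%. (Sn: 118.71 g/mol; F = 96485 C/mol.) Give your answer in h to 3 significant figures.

n(Sn) = 10.0 / 118.71 = 0.08424 mol
Sn²⁺ + 2e⁻ → Sn, so n(e⁻) = 2 × 0.08424 = 0.1685 mol
Q = 0.1685 × 96485 / 0.846 = 19220 C
t = Q / I = 19220 / 16.0 = 1201 s = 0.334 h

0.334 h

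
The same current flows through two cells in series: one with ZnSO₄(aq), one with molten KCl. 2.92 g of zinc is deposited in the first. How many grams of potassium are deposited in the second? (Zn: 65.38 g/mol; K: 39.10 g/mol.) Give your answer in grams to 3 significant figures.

n(Zn) = 2.92 / 65.38 = 0.04466 mol
Zn²⁺ + 2e⁻ → Zn, so n(e⁻) = 2 × 0.04466 = 0.08932 mol
Same current for the same time ⇒ same n(e⁻) = 0.08932 mol in both cells.
K⁺ + e⁻ → K, so n(K) = 0.08932 mol
m(K) = 0.08932 × 39.10 = 3.49 g

3.49 g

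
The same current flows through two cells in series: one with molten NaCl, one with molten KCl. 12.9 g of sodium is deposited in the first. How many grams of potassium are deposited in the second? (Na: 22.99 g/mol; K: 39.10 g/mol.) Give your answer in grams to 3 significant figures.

21.9 g

n(Na) = 12.9 / 22.99 = 0.5611 mol
Na⁺ + e⁻ → Na, so n(e⁻) = 0.5611 mol
In series, the same 0.5611 mol of electrons flows through the second cell.
K⁺ + e⁻ → K, so n(K) = 0.5611 mol
m(K) = 0.5611 × 39.10 = 21.9 g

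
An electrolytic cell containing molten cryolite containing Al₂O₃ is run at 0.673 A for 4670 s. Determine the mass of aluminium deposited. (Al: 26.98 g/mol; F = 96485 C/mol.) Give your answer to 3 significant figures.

0.293 g

Charge passed = 0.673 × 4670 = 3143 C
Moles of electrons = 3143 / 96485 = 0.03258 mol
Al³⁺ + 3e⁻ → Al, so n(Al) = 0.03258 / 3 = 0.01086 mol
m = 0.01086 × 26.98 = 0.293 g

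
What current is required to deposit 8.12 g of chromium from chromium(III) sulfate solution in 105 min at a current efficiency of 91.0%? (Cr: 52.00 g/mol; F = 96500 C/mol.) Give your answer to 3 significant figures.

7.89 A

n(Cr) = 8.12 / 52.00 = 0.1562 mol
Cr³⁺ + 3e⁻ → Cr, so n(e⁻) = 3 × 0.1562 = 0.4686 mol
Q = 0.4686 × 96500 / 0.910 = 49690 C
I = Q / t = 49690 / 6300 s = 7.89 A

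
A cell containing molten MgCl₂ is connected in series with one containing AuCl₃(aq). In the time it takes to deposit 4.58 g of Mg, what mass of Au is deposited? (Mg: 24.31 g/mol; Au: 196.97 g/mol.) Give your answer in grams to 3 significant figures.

n(Mg) = 4.58 / 24.31 = 0.1884 mol
Mg²⁺ + 2e⁻ → Mg, so n(e⁻) = 2 × 0.1884 = 0.3768 mol
The cells are in series, so the same charge (and hence the same n(e⁻) = 0.3768 mol) passes through both.
Au³⁺ + 3e⁻ → Au, so n(Au) = 0.3768 / 3 = 0.1256 mol
m(Au) = 0.1256 × 196.97 = 24.7 g

24.7 g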